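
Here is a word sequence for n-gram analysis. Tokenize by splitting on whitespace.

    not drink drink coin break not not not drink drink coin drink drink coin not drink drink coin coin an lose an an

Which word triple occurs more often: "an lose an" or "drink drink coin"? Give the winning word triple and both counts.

"drink drink coin" (4 vs 1)

"an lose an": 1 occurrence
"drink drink coin": 4 occurrences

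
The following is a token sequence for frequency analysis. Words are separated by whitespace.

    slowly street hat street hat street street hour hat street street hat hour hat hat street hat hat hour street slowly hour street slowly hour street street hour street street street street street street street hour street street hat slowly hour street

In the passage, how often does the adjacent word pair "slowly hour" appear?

Scanning the 41 overlapping bigram windows for "slowly hour":
  position 21–22: slowly hour
  position 24–25: slowly hour
  position 40–41: slowly hour

3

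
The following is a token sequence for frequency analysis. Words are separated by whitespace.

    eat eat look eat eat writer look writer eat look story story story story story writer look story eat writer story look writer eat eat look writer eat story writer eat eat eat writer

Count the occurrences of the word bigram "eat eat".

5

Scanning the 33 overlapping bigram windows for "eat eat":
  position 1–2: eat eat
  position 4–5: eat eat
  position 24–25: eat eat
  position 31–32: eat eat
  position 32–33: eat eat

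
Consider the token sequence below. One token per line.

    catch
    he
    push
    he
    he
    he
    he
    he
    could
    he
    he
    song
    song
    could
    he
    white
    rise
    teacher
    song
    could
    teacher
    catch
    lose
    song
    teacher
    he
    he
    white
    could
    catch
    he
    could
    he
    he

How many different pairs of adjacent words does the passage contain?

34 tokens → 33 bigram windows in total.
Repeated bigrams (each contributes count−1 duplicates):
  he he: 7
  could he: 3
  catch he: 2
  he could: 2
  he white: 2
  song could: 2
12 duplicate windows → 33 − 12 = 21 distinct.

21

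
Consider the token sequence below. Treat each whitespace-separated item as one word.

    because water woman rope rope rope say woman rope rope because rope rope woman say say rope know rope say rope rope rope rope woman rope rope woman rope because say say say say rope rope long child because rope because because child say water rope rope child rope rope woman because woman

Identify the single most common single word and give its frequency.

Unigram frequencies (highest first):
  rope: 23
  say: 9
  because: 7
  woman: 7
  child: 3
  water: 2
  … (2 more, each ≤ 1)

"rope", 23 times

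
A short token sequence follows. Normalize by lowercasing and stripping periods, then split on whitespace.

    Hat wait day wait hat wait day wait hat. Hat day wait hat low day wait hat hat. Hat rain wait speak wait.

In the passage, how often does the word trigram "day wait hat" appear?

Scanning the 21 overlapping trigram windows for "day wait hat":
  position 3–5: day wait hat
  position 7–9: day wait hat
  position 11–13: day wait hat
  position 15–17: day wait hat

4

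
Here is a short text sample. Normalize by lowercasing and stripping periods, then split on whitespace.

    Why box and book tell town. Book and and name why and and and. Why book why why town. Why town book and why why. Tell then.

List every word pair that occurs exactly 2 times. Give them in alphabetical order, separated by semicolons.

Bigram counts meeting the condition (exactly 2 times):
  and why: 2
  book and: 2
  town book: 2
  why town: 2
  why why: 2

and why; book and; town book; why town; why why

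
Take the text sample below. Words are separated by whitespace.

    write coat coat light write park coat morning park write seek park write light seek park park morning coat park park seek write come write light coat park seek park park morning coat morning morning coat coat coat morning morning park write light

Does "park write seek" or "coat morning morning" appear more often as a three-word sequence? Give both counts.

"park write seek": 1 occurrence
"coat morning morning": 2 occurrences

"coat morning morning" (2 vs 1)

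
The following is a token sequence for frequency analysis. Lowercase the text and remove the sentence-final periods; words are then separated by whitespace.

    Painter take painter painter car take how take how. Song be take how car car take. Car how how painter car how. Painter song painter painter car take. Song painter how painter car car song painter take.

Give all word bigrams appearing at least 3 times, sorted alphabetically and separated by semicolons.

Bigram counts meeting the condition (at least 3 times):
  car take: 3
  how painter: 3
  painter car: 4
  song painter: 3
  take how: 3

car take; how painter; painter car; song painter; take how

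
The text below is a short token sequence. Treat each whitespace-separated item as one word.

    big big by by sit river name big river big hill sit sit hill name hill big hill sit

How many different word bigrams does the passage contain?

19 tokens → 18 bigram windows in total.
Repeated bigrams (each contributes count−1 duplicates):
  big hill: 2
  hill sit: 2
2 duplicate windows → 18 − 2 = 16 distinct.

16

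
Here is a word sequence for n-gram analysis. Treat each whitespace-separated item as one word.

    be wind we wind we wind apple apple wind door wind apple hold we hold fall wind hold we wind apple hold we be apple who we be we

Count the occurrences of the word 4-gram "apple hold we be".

1

Scanning the 26 overlapping 4-gram windows for "apple hold we be":
  position 21–24: apple hold we be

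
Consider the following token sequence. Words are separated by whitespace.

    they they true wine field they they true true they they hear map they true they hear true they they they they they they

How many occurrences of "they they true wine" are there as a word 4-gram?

1

Scanning the 21 overlapping 4-gram windows for "they they true wine":
  position 1–4: they they true wine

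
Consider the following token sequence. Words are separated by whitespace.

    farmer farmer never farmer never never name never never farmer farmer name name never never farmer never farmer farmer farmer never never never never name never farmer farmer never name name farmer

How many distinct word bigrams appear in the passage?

9

32 tokens → 31 bigram windows in total.
Repeated bigrams (each contributes count−1 duplicates):
  never never: 6
  farmer farmer: 5
  farmer never: 5
  never farmer: 5
  name never: 3
  never name: 3
  name name: 2
22 duplicate windows → 31 − 22 = 9 distinct.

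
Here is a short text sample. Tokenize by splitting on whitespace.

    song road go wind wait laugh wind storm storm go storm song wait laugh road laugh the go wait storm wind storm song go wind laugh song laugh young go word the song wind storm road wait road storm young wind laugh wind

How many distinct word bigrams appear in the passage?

35

43 tokens → 42 bigram windows in total.
Repeated bigrams (each contributes count−1 duplicates):
  wind storm: 3
  go wind: 2
  laugh wind: 2
  storm song: 2
  wait laugh: 2
  wind laugh: 2
7 duplicate windows → 42 − 7 = 35 distinct.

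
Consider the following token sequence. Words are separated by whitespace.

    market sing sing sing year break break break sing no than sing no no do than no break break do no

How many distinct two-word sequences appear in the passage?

16

21 tokens → 20 bigram windows in total.
Repeated bigrams (each contributes count−1 duplicates):
  break break: 3
  sing no: 2
  sing sing: 2
4 duplicate windows → 20 − 4 = 16 distinct.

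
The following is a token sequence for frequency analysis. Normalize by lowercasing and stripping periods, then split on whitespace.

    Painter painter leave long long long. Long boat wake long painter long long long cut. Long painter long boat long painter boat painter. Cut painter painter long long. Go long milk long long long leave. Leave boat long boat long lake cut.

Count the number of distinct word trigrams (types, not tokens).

42 tokens → 40 trigram windows in total.
Repeated trigrams (each contributes count−1 duplicates):
  long long long: 4
  long boat long: 2
  long painter long: 2
  painter long long: 2
6 duplicate windows → 40 − 6 = 34 distinct.

34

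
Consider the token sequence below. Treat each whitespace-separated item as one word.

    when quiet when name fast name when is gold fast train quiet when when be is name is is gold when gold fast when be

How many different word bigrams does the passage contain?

20

25 tokens → 24 bigram windows in total.
Repeated bigrams (each contributes count−1 duplicates):
  gold fast: 2
  is gold: 2
  quiet when: 2
  when be: 2
4 duplicate windows → 24 − 4 = 20 distinct.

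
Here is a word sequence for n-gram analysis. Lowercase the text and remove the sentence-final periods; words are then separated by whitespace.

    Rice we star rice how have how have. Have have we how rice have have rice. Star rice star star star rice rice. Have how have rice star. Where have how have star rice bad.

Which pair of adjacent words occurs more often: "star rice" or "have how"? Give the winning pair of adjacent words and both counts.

"star rice" (4 vs 3)

"star rice": 4 occurrences
"have how": 3 occurrences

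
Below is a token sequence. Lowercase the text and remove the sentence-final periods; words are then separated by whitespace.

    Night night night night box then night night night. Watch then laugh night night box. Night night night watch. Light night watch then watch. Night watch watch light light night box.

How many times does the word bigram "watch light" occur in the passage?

2

Scanning the 30 overlapping bigram windows for "watch light":
  position 19–20: watch light
  position 27–28: watch light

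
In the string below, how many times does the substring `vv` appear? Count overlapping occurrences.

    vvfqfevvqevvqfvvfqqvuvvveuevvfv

7

Sliding a length-2 window over the 31 characters (30 positions):
  position 1–2: vv
  position 7–8: vv
  position 11–12: vv
  position 15–16: vv
  position 22–23: vv
  position 23–24: vv
  position 28–29: vv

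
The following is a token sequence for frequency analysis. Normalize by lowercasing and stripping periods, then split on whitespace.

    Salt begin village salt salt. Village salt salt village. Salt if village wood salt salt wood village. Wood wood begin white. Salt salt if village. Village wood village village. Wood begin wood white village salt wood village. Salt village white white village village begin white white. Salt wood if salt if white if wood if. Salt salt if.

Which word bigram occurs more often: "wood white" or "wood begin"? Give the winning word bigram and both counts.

"wood white": 1 occurrence
"wood begin": 2 occurrences

"wood begin" (2 vs 1)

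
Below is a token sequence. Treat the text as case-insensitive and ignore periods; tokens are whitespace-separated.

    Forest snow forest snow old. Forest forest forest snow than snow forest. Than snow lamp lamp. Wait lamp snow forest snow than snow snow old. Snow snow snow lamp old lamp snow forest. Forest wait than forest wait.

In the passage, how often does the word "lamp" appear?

Scanning the 38 tokens for "lamp":
  position 15: lamp
  position 16: lamp
  position 18: lamp
  position 29: lamp
  position 31: lamp

5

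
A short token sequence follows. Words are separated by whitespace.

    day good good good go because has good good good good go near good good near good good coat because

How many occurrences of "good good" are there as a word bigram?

7

Scanning the 19 overlapping bigram windows for "good good":
  position 2–3: good good
  position 3–4: good good
  position 8–9: good good
  position 9–10: good good
  position 10–11: good good
  position 14–15: good good
  position 17–18: good good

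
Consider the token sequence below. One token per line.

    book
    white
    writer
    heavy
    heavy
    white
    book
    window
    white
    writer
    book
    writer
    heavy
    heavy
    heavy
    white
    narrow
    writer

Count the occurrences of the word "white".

Scanning the 18 tokens for "white":
  position 2: white
  position 6: white
  position 9: white
  position 16: white

4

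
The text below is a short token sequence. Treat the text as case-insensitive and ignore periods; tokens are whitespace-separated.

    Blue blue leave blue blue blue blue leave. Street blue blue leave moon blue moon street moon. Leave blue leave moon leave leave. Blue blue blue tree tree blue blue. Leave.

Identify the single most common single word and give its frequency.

Unigram frequencies (highest first):
  blue: 15
  leave: 8
  moon: 4
  street: 2
  tree: 2

"blue", 15 times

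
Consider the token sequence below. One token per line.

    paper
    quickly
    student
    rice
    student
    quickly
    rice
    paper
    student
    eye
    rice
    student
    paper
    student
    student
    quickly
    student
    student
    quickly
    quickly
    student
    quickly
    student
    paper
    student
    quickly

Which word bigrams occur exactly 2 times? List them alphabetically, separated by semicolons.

Bigram counts meeting the condition (exactly 2 times):
  rice student: 2
  student paper: 2
  student student: 2

rice student; student paper; student student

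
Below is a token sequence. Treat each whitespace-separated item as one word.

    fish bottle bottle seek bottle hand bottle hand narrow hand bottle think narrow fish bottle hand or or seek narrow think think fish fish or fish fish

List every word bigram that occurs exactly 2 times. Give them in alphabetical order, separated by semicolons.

Bigram counts meeting the condition (exactly 2 times):
  fish bottle: 2
  fish fish: 2
  hand bottle: 2

fish bottle; fish fish; hand bottle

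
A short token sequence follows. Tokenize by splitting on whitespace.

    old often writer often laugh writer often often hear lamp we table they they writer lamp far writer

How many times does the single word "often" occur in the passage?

Scanning the 18 tokens for "often":
  position 2: often
  position 4: often
  position 7: often
  position 8: often

4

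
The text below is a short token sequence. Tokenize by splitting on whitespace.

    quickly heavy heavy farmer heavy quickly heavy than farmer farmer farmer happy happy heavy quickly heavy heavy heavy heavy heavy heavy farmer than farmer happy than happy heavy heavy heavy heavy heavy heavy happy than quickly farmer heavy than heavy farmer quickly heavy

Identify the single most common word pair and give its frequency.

Bigram frequencies (highest first):
  heavy heavy: 11
  quickly heavy: 4
  heavy farmer: 3
  farmer heavy: 2
  heavy quickly: 2
  heavy than: 2
  … (13 more, each ≤ 2)

"heavy heavy", 11 times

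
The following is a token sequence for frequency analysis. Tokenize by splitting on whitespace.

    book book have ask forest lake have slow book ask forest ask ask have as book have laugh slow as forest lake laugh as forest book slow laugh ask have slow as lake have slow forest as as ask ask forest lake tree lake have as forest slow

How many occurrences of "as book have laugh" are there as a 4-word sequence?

Scanning the 45 overlapping 4-gram windows for "as book have laugh":
  position 15–18: as book have laugh

1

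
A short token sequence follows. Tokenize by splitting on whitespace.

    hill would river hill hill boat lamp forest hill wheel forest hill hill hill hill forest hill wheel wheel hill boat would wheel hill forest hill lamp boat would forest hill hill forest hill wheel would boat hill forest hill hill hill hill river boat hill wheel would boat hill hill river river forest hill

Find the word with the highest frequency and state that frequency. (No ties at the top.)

"hill", 24 times

Unigram frequencies (highest first):
  hill: 24
  forest: 8
  boat: 6
  wheel: 6
  would: 5
  river: 4
  … (1 more, each ≤ 2)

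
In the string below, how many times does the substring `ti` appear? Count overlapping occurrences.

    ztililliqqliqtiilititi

Sliding a length-2 window over the 22 characters (21 positions):
  position 2–3: ti
  position 14–15: ti
  position 19–20: ti
  position 21–22: ti

4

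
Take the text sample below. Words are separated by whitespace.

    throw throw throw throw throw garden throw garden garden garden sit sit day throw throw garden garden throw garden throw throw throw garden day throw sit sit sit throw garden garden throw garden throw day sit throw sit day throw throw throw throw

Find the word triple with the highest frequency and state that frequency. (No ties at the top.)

Trigram frequencies (highest first):
  throw throw throw: 6
  throw throw garden: 3
  throw garden throw: 3
  garden throw garden: 3
  throw garden garden: 3
  sit day throw: 2
  … (19 more, each ≤ 2)

"throw throw throw", 6 times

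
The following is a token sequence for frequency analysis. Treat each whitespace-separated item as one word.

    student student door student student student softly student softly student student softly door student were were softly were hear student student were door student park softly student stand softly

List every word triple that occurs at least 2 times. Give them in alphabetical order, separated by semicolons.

student softly student; student student softly

Trigram counts meeting the condition (at least 2 times):
  student softly student: 2
  student student softly: 2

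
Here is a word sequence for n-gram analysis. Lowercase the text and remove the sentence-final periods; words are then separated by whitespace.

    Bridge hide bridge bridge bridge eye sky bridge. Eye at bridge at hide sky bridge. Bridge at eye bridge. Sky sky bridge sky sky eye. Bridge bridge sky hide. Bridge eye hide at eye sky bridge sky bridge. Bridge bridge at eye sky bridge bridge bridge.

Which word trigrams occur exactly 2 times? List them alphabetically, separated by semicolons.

at eye sky; bridge at eye; bridge bridge at; bridge sky sky; sky bridge sky

Trigram counts meeting the condition (exactly 2 times):
  at eye sky: 2
  bridge at eye: 2
  bridge bridge at: 2
  bridge sky sky: 2
  sky bridge sky: 2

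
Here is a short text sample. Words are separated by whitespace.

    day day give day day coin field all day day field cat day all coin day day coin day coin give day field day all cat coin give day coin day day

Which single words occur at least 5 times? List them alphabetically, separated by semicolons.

Unigram counts meeting the condition (at least 5 times):
  coin: 6
  day: 15

coin; day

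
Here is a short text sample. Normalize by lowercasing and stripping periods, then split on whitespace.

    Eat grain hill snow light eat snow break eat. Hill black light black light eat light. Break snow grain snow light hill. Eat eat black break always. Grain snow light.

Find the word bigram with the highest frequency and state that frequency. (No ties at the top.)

Bigram frequencies (highest first):
  snow light: 3
  light eat: 2
  black light: 2
  grain snow: 2
  eat grain: 1
  grain hill: 1
  … (18 more, each ≤ 1)

"snow light", 3 times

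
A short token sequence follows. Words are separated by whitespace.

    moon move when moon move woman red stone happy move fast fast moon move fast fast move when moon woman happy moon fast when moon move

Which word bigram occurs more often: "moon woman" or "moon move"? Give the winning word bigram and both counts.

"moon move" (4 vs 1)

"moon woman": 1 occurrence
"moon move": 4 occurrences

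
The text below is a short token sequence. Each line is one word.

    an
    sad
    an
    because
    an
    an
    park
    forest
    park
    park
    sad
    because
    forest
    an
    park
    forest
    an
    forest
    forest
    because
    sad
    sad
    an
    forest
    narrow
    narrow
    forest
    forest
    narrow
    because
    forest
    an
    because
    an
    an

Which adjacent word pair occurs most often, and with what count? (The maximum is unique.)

"forest an", 3 times

Bigram frequencies (highest first):
  forest an: 3
  sad an: 2
  an because: 2
  because an: 2
  an an: 2
  an park: 2
  … (16 more, each ≤ 2)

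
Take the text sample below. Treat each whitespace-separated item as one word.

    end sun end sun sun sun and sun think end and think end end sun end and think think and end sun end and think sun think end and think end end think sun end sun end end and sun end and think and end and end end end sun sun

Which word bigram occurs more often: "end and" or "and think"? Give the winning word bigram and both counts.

"end and" (7 vs 5)

"end and": 7 occurrences
"and think": 5 occurrences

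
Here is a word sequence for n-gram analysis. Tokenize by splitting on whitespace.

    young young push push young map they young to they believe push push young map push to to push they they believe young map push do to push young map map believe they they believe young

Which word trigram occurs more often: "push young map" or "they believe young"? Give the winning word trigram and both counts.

"push young map" (3 vs 2)

"push young map": 3 occurrences
"they believe young": 2 occurrences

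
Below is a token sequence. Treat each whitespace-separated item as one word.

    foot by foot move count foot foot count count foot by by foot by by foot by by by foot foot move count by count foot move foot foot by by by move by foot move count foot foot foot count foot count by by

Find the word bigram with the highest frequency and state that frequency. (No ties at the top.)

"by by", 7 times

Bigram frequencies (highest first):
  by by: 7
  foot by: 5
  by foot: 5
  count foot: 5
  foot foot: 5
  foot move: 4
  … (8 more, each ≤ 3)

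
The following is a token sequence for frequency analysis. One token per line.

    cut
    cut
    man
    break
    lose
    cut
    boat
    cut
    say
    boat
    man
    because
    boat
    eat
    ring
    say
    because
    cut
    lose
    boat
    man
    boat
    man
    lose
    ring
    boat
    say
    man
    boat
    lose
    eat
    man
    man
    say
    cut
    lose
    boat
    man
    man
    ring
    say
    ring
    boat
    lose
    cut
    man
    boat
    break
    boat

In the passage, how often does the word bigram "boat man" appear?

4

Scanning the 48 overlapping bigram windows for "boat man":
  position 10–11: boat man
  position 20–21: boat man
  position 22–23: boat man
  position 37–38: boat man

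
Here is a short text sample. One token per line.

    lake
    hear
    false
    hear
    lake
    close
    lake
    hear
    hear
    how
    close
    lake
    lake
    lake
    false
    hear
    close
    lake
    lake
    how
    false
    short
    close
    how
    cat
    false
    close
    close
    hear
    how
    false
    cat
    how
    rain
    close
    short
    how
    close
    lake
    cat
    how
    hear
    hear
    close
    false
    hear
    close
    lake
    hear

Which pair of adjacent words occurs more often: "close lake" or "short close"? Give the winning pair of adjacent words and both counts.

"close lake" (5 vs 1)

"close lake": 5 occurrences
"short close": 1 occurrence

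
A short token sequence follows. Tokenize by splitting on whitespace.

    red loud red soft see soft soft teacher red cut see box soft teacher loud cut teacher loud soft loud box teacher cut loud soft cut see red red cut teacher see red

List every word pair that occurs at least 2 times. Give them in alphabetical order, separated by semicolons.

Bigram counts meeting the condition (at least 2 times):
  cut see: 2
  cut teacher: 2
  loud soft: 2
  red cut: 2
  see red: 2
  soft teacher: 2
  teacher loud: 2

cut see; cut teacher; loud soft; red cut; see red; soft teacher; teacher loud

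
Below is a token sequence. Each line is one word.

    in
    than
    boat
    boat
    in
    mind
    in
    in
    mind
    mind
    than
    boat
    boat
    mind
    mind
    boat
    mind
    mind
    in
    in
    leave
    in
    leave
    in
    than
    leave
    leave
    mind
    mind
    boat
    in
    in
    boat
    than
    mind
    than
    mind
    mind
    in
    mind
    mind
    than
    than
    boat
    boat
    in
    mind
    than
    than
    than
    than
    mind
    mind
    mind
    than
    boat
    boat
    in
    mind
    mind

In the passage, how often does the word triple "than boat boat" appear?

4

Scanning the 58 overlapping trigram windows for "than boat boat":
  position 2–4: than boat boat
  position 11–13: than boat boat
  position 43–45: than boat boat
  position 55–57: than boat boat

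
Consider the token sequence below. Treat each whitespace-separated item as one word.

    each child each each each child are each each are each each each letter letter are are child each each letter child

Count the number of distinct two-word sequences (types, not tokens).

12

22 tokens → 21 bigram windows in total.
Repeated bigrams (each contributes count−1 duplicates):
  each each: 6
  are each: 2
  child each: 2
  each child: 2
  each letter: 2
9 duplicate windows → 21 − 9 = 12 distinct.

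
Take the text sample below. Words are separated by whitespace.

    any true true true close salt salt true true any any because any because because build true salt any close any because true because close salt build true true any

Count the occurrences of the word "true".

9

Scanning the 30 tokens for "true":
  position 2: true
  position 3: true
  position 4: true
  position 8: true
  position 9: true
  position 17: true
  position 23: true
  position 28: true
  position 29: true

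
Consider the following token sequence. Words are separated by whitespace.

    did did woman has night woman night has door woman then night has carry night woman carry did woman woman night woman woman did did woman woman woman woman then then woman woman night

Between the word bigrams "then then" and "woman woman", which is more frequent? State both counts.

"woman woman" (6 vs 1)

"then then": 1 occurrence
"woman woman": 6 occurrences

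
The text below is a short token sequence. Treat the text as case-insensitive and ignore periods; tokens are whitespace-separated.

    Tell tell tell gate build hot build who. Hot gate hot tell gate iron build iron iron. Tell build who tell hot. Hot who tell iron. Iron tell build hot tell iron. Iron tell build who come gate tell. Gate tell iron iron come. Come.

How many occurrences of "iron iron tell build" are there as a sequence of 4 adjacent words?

Scanning the 42 overlapping 4-gram windows for "iron iron tell build":
  position 16–19: iron iron tell build
  position 26–29: iron iron tell build
  position 32–35: iron iron tell build

3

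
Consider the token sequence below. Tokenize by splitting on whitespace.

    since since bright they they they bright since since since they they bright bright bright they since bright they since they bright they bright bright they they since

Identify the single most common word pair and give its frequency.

"bright they", 5 times

Bigram frequencies (highest first):
  bright they: 5
  they they: 4
  they bright: 4
  since since: 3
  bright bright: 3
  they since: 3
  … (3 more, each ≤ 2)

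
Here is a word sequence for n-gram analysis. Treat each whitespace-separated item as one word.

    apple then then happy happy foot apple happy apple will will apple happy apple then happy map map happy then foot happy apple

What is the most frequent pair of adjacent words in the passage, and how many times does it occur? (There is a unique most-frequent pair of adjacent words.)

Bigram frequencies (highest first):
  happy apple: 3
  apple then: 2
  then happy: 2
  apple happy: 2
  then then: 1
  happy happy: 1
  … (11 more, each ≤ 1)

"happy apple", 3 times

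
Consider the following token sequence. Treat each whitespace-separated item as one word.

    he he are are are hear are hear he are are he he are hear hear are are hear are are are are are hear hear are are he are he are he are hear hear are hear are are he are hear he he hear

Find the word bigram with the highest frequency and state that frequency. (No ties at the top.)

"are are", 10 times

Bigram frequencies (highest first):
  are are: 10
  are hear: 8
  he are: 7
  hear are: 6
  are he: 5
  he he: 3
  … (3 more, each ≤ 3)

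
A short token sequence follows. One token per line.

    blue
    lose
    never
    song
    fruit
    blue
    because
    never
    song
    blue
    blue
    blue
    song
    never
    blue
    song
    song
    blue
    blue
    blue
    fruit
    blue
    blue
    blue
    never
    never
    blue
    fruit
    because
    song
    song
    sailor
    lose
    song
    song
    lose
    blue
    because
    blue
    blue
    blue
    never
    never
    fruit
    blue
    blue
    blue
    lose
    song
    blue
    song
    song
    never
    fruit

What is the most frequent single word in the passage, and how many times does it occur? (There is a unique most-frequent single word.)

"blue", 21 times

Unigram frequencies (highest first):
  blue: 21
  song: 12
  never: 8
  fruit: 5
  lose: 4
  because: 3
  … (1 more, each ≤ 1)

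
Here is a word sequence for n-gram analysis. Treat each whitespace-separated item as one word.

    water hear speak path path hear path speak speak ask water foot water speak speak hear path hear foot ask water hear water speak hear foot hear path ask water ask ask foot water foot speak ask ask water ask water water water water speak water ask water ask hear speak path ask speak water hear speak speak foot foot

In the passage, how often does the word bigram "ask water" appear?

Scanning the 59 overlapping bigram windows for "ask water":
  position 10–11: ask water
  position 20–21: ask water
  position 29–30: ask water
  position 38–39: ask water
  position 40–41: ask water
  position 47–48: ask water

6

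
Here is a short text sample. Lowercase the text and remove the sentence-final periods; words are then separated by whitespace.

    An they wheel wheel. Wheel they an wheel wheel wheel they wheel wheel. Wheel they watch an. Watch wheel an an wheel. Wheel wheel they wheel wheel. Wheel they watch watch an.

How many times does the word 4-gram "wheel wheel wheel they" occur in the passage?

5

Scanning the 29 overlapping 4-gram windows for "wheel wheel wheel they":
  position 3–6: wheel wheel wheel they
  position 8–11: wheel wheel wheel they
  position 12–15: wheel wheel wheel they
  position 22–25: wheel wheel wheel they
  position 26–29: wheel wheel wheel they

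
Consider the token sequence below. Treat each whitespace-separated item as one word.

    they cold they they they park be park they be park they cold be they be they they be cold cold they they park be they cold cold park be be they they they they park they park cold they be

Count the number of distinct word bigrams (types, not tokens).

41 tokens → 40 bigram windows in total.
Repeated bigrams (each contributes count−1 duplicates):
  they they: 7
  be they: 4
  they be: 4
  they park: 4
  cold they: 3
  park be: 3
  park they: 3
  they cold: 3
  … (2 more repeated)
25 duplicate windows → 40 − 25 = 15 distinct.

15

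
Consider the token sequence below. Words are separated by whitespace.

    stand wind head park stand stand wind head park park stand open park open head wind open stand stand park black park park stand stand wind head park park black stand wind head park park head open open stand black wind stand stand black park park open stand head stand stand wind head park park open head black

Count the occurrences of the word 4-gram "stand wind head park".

Scanning the 55 overlapping 4-gram windows for "stand wind head park":
  position 1–4: stand wind head park
  position 6–9: stand wind head park
  position 25–28: stand wind head park
  position 31–34: stand wind head park
  position 51–54: stand wind head park

5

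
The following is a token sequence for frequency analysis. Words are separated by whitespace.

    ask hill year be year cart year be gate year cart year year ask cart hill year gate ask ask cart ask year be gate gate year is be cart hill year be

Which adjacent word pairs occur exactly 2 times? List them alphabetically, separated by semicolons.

ask cart; be gate; cart hill; cart year; gate year; year cart

Bigram counts meeting the condition (exactly 2 times):
  ask cart: 2
  be gate: 2
  cart hill: 2
  cart year: 2
  gate year: 2
  year cart: 2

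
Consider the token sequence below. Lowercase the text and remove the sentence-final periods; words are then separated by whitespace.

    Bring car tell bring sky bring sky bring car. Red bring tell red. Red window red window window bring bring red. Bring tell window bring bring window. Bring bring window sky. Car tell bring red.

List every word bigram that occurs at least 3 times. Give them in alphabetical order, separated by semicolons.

bring bring; window bring

Bigram counts meeting the condition (at least 3 times):
  bring bring: 3
  window bring: 3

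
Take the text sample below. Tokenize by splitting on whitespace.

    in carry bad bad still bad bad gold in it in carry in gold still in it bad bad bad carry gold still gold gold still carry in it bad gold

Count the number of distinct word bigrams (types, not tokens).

19

31 tokens → 30 bigram windows in total.
Repeated bigrams (each contributes count−1 duplicates):
  bad bad: 4
  gold still: 3
  in it: 3
  bad gold: 2
  carry in: 2
  in carry: 2
  it bad: 2
11 duplicate windows → 30 − 11 = 19 distinct.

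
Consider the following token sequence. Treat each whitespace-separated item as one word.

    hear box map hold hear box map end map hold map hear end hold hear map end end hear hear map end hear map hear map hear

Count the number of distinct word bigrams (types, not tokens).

14

27 tokens → 26 bigram windows in total.
Repeated bigrams (each contributes count−1 duplicates):
  hear map: 4
  map end: 3
  map hear: 3
  box map: 2
  end hear: 2
  hear box: 2
  hold hear: 2
  map hold: 2
12 duplicate windows → 26 − 12 = 14 distinct.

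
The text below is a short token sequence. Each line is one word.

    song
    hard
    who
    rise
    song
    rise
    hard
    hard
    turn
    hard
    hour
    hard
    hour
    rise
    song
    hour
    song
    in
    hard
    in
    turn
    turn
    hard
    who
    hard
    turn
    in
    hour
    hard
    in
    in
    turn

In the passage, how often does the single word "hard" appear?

9

Scanning the 32 tokens for "hard":
  position 2: hard
  position 7: hard
  position 8: hard
  position 10: hard
  position 12: hard
  position 19: hard
  position 23: hard
  position 25: hard
  position 29: hard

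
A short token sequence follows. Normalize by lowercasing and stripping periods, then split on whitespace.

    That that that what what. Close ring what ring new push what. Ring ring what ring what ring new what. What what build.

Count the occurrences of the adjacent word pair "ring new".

2

Scanning the 22 overlapping bigram windows for "ring new":
  position 9–10: ring new
  position 18–19: ring new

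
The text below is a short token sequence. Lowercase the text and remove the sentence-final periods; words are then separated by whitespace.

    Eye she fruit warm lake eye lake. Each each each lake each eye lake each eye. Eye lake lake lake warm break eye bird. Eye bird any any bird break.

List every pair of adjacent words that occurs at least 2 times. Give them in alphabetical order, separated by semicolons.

Bigram counts meeting the condition (at least 2 times):
  each each: 2
  each eye: 2
  eye bird: 2
  eye lake: 3
  lake each: 3
  lake lake: 2

each each; each eye; eye bird; eye lake; lake each; lake lake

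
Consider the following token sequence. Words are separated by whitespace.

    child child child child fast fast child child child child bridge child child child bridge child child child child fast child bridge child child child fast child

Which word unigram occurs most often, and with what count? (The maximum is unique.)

"child", 20 times

Unigram frequencies (highest first):
  child: 20
  fast: 4
  bridge: 3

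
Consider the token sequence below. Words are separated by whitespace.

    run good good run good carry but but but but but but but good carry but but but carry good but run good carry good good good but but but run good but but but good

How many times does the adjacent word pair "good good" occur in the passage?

Scanning the 35 overlapping bigram windows for "good good":
  position 2–3: good good
  position 25–26: good good
  position 26–27: good good

3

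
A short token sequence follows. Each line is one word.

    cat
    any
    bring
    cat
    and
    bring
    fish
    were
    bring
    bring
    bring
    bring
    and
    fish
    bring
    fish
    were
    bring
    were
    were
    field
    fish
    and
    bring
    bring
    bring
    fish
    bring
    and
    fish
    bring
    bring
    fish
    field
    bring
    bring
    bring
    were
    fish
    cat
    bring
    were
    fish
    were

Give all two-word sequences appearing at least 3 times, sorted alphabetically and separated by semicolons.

Bigram counts meeting the condition (at least 3 times):
  bring bring: 8
  bring fish: 4
  bring were: 3
  fish bring: 3
  fish were: 3

bring bring; bring fish; bring were; fish bring; fish were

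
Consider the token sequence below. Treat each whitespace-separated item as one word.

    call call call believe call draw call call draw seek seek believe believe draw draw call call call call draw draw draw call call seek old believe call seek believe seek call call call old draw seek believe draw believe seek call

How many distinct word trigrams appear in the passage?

32

42 tokens → 40 trigram windows in total.
Repeated trigrams (each contributes count−1 duplicates):
  call call call: 4
  draw call call: 3
  believe seek call: 2
  call call draw: 2
  draw draw call: 2
8 duplicate windows → 40 − 8 = 32 distinct.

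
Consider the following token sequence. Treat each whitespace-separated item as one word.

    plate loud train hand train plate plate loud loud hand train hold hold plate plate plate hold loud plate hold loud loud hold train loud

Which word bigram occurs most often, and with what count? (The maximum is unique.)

"plate plate", 3 times

Bigram frequencies (highest first):
  plate plate: 3
  plate loud: 2
  hand train: 2
  loud loud: 2
  plate hold: 2
  hold loud: 2
  … (11 more, each ≤ 1)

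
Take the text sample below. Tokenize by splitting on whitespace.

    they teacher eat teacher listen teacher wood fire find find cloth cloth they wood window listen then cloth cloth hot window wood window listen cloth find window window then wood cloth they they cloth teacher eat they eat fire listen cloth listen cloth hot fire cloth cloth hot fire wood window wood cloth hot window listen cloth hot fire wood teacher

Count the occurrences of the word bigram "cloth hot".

5

Scanning the 60 overlapping bigram windows for "cloth hot":
  position 19–20: cloth hot
  position 43–44: cloth hot
  position 47–48: cloth hot
  position 53–54: cloth hot
  position 57–58: cloth hot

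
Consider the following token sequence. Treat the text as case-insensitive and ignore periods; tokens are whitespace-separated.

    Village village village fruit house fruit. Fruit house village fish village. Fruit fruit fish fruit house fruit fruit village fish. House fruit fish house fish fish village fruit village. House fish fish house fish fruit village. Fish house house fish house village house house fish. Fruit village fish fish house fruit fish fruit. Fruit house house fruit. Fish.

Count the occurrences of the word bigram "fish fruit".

Scanning the 57 overlapping bigram windows for "fish fruit":
  position 14–15: fish fruit
  position 34–35: fish fruit
  position 45–46: fish fruit
  position 52–53: fish fruit

4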